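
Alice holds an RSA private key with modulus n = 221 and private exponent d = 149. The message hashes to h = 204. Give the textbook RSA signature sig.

68

h^149 mod 221 = 68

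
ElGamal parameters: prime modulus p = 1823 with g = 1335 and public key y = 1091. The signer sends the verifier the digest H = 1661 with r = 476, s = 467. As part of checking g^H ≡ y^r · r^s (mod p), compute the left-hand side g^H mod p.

1335^2 = 1782225 ≡ 1154
1335^4 ≡ 1154^2 = 1331716 ≡ 926
1335^8 ≡ 926^2 = 857476 ≡ 666
1335^16 ≡ 666^2 = 443556 ≡ 567
1335^32 ≡ 567^2 = 321489 ≡ 641
1335^64 ≡ 641^2 = 410881 ≡ 706
1335^128 ≡ 706^2 = 498436 ≡ 757
1335^256 ≡ 757^2 = 573049 ≡ 627
1335^512 ≡ 627^2 = 393129 ≡ 1184
1335^1024 ≡ 1184^2 = 1401856 ≡ 1792
1661 = 1024 + 512 + 64 + 32 + 16 + 8 + 4 + 1, so 1335^1661 ≡ 1792·1184·706·641·567·666·926·1335 ≡ 1584 (mod 1823)

1584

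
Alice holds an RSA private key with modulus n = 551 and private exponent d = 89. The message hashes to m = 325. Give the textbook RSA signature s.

Squares mod 551: m^1≡325, m^2≡384, m^4≡339, m^8≡313, m^16≡442, m^32≡310, m^64≡226
89 = 64 + 16 + 8 + 1, so m^89 ≡ 226·442·313·325 ≡ 352 (mod 551)

352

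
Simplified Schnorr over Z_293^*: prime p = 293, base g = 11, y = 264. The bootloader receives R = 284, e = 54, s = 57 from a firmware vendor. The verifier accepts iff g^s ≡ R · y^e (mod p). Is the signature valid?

g^s mod p:
Squares mod 293: 11^1≡11, 11^2≡121, 11^4≡284, 11^8≡81, 11^16≡115, 11^32≡40
57 = 32 + 16 + 8 + 1, so 11^57 ≡ 40·115·81·11 ≡ 116 (mod 293)
R · y^e mod p:
Squares mod 293: 264^1≡264, 264^2≡255, 264^4≡272, 264^8≡148, 264^16≡222, 264^32≡60
54 = 32 + 16 + 4 + 2, so 264^54 ≡ 60·222·272·255 ≡ 199 (mod 293)
284·199 = 56516 ≡ 260 (mod 293)
116 ≠ 260; the check fails.

invalid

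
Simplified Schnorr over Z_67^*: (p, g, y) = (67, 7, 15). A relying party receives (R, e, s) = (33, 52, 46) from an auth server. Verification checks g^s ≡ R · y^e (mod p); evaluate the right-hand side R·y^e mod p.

4

15^52 mod 67 = 59
R · y^e ≡ 33·59 = 1947 ≡ 4 (mod 67)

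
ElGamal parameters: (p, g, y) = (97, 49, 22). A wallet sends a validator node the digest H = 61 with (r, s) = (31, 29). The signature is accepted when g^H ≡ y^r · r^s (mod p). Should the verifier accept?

reject

Left side g^H mod p:
49^61 mod 97 = 86
Right side y^r · r^s mod p:
22^31 mod 97 = 75
31^29 mod 97 = 11
75·11 = 825 ≡ 49 (mod 97)
86 ≠ 49, so verification fails.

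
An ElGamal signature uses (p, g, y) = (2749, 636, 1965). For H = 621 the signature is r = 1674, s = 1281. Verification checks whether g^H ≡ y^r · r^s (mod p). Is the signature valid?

invalid

Left side g^H mod p:
636^2 = 404496 ≡ 393
636^4 ≡ 393^2 = 154449 ≡ 505
636^8 ≡ 505^2 = 255025 ≡ 2117
636^16 ≡ 2117^2 = 4481689 ≡ 819
636^32 ≡ 819^2 = 670761 ≡ 5
636^64 ≡ 5^2 = 25
636^128 ≡ 25^2 = 625
636^256 ≡ 625^2 = 390625 ≡ 267
636^512 ≡ 267^2 = 71289 ≡ 2564
621 = 512 + 64 + 32 + 8 + 4 + 1, so 636^621 ≡ 2564·25·5·2117·505·636 ≡ 385 (mod 2749)
Right side y^r · r^s mod p:
1965^2 = 3861225 ≡ 1629
1965^4 ≡ 1629^2 = 2653641 ≡ 856
1965^8 ≡ 856^2 = 732736 ≡ 1502
1965^16 ≡ 1502^2 = 2256004 ≡ 1824
1965^32 ≡ 1824^2 = 3326976 ≡ 686
1965^64 ≡ 686^2 = 470596 ≡ 517
1965^128 ≡ 517^2 = 267289 ≡ 636
1965^256 ≡ 636^2 = 404496 ≡ 393
1965^512 ≡ 393^2 = 154449 ≡ 505
1965^1024 ≡ 505^2 = 255025 ≡ 2117
1674 = 1024 + 512 + 128 + 8 + 2, so 1965^1674 ≡ 2117·505·636·1502·1629 ≡ 1471 (mod 2749)
1674^2 = 2802276 ≡ 1045
1674^4 ≡ 1045^2 = 1092025 ≡ 672
1674^8 ≡ 672^2 = 451584 ≡ 748
1674^16 ≡ 748^2 = 559504 ≡ 1457
1674^32 ≡ 1457^2 = 2122849 ≡ 621
1674^64 ≡ 621^2 = 385641 ≡ 781
1674^128 ≡ 781^2 = 609961 ≡ 2432
1674^256 ≡ 2432^2 = 5914624 ≡ 1525
1674^512 ≡ 1525^2 = 2325625 ≡ 2720
1674^1024 ≡ 2720^2 = 7398400 ≡ 841
1281 = 1024 + 256 + 1, so 1674^1281 ≡ 841·1525·1674 ≡ 2591 (mod 2749)
1471·2591 = 3811361 ≡ 1247 (mod 2749)
385 ≠ 1247, so verification fails.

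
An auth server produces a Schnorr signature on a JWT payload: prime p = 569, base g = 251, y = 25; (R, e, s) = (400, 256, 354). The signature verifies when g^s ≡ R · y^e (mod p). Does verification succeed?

g^s mod p:
251^2 = 63001 ≡ 411
251^4 ≡ 411^2 = 168921 ≡ 497
251^8 ≡ 497^2 = 247009 ≡ 63
251^16 ≡ 63^2 = 3969 ≡ 555
251^32 ≡ 555^2 = 308025 ≡ 196
251^64 ≡ 196^2 = 38416 ≡ 293
251^128 ≡ 293^2 = 85849 ≡ 499
251^256 ≡ 499^2 = 249001 ≡ 348
354 = 256 + 64 + 32 + 2, so 251^354 ≡ 348·293·196·411 ≡ 535 (mod 569)
R · y^e mod p:
25^2 = 625 ≡ 56
25^4 ≡ 56^2 = 3136 ≡ 291
25^8 ≡ 291^2 = 84681 ≡ 469
25^16 ≡ 469^2 = 219961 ≡ 327
25^32 ≡ 327^2 = 106929 ≡ 526
25^64 ≡ 526^2 = 276676 ≡ 142
25^128 ≡ 142^2 = 20164 ≡ 249
25^256 ≡ 249^2 = 62001 ≡ 549
400·549 = 219600 ≡ 535 (mod 569)
535 ≡ 535 (mod 569); signature holds.

passes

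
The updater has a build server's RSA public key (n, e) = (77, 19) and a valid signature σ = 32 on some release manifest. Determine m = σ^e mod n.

32

σ^2 ≡ 32^2 = 1024 ≡ 23
σ^4 ≡ 23^2 = 529 ≡ 67
σ^8 ≡ 67^2 = 4489 ≡ 23
σ^16 ≡ 23^2 = 529 ≡ 67
19 = 16 + 2 + 1, so σ^19 ≡ 67·23·32 ≡ 32 (mod 77)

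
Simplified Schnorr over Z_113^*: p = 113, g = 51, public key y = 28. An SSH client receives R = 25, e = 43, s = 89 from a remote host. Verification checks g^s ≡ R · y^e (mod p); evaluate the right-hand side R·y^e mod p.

28^2 = 784 ≡ 106
28^4 ≡ 106^2 = 11236 ≡ 49
28^8 ≡ 49^2 = 2401 ≡ 28
28^16 ≡ 28^2 = 784 ≡ 106
28^32 ≡ 106^2 = 11236 ≡ 49
43 = 32 + 8 + 2 + 1, so 28^43 ≡ 49·28·106·28 ≡ 28 (mod 113)
R · y^e ≡ 25·28 = 700 ≡ 22 (mod 113)

22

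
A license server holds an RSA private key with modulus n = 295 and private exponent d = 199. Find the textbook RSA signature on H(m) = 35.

(H(m))^2 ≡ 35^2 = 1225 ≡ 45
(H(m))^4 ≡ 45^2 = 2025 ≡ 255
(H(m))^8 ≡ 255^2 = 65025 ≡ 125
(H(m))^16 ≡ 125^2 = 15625 ≡ 285
(H(m))^32 ≡ 285^2 = 81225 ≡ 100
(H(m))^64 ≡ 100^2 = 10000 ≡ 265
(H(m))^128 ≡ 265^2 = 70225 ≡ 15
199 = 128 + 64 + 4 + 2 + 1, so (H(m))^199 ≡ 15·265·255·45·35 ≡ 205 (mod 295)

205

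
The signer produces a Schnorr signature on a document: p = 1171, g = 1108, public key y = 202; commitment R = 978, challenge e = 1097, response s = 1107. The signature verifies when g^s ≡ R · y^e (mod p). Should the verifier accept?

accept

g^s mod p:
1108^1107 mod 1171 = 1064
R · y^e mod p:
202^1097 mod 1171 = 401
978·401 = 392178 ≡ 1064 (mod 1171)
1064 ≡ 1064 (mod 1171); signature holds.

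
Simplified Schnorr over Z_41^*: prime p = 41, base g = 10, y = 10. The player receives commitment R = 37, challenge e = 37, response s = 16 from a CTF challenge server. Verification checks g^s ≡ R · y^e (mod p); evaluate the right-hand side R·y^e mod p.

10

10^2 = 100 ≡ 18
10^4 ≡ 18^2 = 324 ≡ 37
10^8 ≡ 37^2 = 1369 ≡ 16
10^16 ≡ 16^2 = 256 ≡ 10
10^32 ≡ 10^2 = 100 ≡ 18
37 = 32 + 4 + 1, so 10^37 ≡ 18·37·10 ≡ 18 (mod 41)
R · y^e ≡ 37·18 = 666 ≡ 10 (mod 41)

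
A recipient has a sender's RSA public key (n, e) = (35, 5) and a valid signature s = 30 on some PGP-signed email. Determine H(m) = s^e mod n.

25

s^2 ≡ 30^2 = 900 ≡ 25
s^4 ≡ 25^2 = 625 ≡ 30
5 = 4 + 1, so s^5 ≡ 30·30 ≡ 25 (mod 35)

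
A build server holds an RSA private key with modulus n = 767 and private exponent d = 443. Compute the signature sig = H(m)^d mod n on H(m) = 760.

89

(H(m))^2 ≡ 760^2 = 577600 ≡ 49
(H(m))^4 ≡ 49^2 = 2401 ≡ 100
(H(m))^8 ≡ 100^2 = 10000 ≡ 29
(H(m))^16 ≡ 29^2 = 841 ≡ 74
(H(m))^32 ≡ 74^2 = 5476 ≡ 107
(H(m))^64 ≡ 107^2 = 11449 ≡ 711
(H(m))^128 ≡ 711^2 = 505521 ≡ 68
(H(m))^256 ≡ 68^2 = 4624 ≡ 22
443 = 256 + 128 + 32 + 16 + 8 + 2 + 1, so (H(m))^443 ≡ 22·68·107·74·29·49·760 ≡ 89 (mod 767)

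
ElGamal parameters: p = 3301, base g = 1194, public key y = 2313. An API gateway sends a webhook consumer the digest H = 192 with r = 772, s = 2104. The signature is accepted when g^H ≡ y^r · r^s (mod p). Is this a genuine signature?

forged

Left side g^H mod p:
Squares mod 3301: 1194^1≡1194, 1194^2≡2905, 1194^4≡1669, 1194^8≡2818, 1194^16≡2219, 1194^32≡2170, 1194^64≡1674, 1194^128≡3028
192 = 128 + 64, so 1194^192 ≡ 3028·1674 ≡ 1837 (mod 3301)
Right side y^r · r^s mod p:
Squares mod 3301: 2313^1≡2313, 2313^2≡2349, 2313^4≡1830, 2313^8≡1686, 2313^16≡435, 2313^32≡1068, 2313^64≡1779, 2313^128≡2483, 2313^256≡2322, 2313^512≡1151
772 = 512 + 256 + 4, so 2313^772 ≡ 1151·2322·1830 ≡ 1319 (mod 3301)
Squares mod 3301: 772^1≡772, 772^2≡1804, 772^4≡2931, 772^8≡1559, 772^16≡945, 772^32≡1755, 772^64≡192, 772^128≡553, 772^256≡2117, 772^512≡2232, 772^1024≡615, 772^2048≡1911
2104 = 2048 + 32 + 16 + 8, so 772^2104 ≡ 1911·1755·945·1559 ≡ 2105 (mod 3301)
1319·2105 = 2776495 ≡ 354 (mod 3301)
1837 ≠ 354, so verification fails.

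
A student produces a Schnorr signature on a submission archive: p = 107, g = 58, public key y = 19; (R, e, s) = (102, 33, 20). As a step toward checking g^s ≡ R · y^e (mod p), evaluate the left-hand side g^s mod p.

Squares mod 107: 58^1≡58, 58^2≡47, 58^4≡69, 58^8≡53, 58^16≡27
20 = 16 + 4, so 58^20 ≡ 27·69 ≡ 44 (mod 107)

44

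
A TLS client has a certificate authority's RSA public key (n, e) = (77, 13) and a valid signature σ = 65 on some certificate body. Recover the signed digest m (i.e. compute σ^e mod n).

65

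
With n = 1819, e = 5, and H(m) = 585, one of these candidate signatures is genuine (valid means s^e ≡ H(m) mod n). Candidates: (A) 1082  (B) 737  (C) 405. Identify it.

B

Candidate A: Squares mod 1819: 1082^1≡1082, 1082^2≡1107, 1082^4≡1262; 5 = 4 + 1, so 1082^5 ≡ 1262·1082 ≡ 1234 (mod 1819)
Candidate B: Squares mod 1819: 737^1≡737, 737^2≡1107, 737^4≡1262; 5 = 4 + 1, so 737^5 ≡ 1262·737 ≡ 585 (mod 1819)
  → matches H(m) = 585
Candidate C: Squares mod 1819: 405^1≡405, 405^2≡315, 405^4≡999; 5 = 4 + 1, so 405^5 ≡ 999·405 ≡ 777 (mod 1819)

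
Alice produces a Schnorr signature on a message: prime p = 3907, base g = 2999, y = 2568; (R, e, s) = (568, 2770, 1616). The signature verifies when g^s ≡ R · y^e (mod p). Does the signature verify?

verifies

g^s mod p:
2999^2 = 8994001 ≡ 87
2999^4 ≡ 87^2 = 7569 ≡ 3662
2999^8 ≡ 3662^2 = 13410244 ≡ 1420
2999^16 ≡ 1420^2 = 2016400 ≡ 388
2999^32 ≡ 388^2 = 150544 ≡ 2078
2999^64 ≡ 2078^2 = 4318084 ≡ 849
2999^128 ≡ 849^2 = 720801 ≡ 1913
2999^256 ≡ 1913^2 = 3659569 ≡ 2617
2999^512 ≡ 2617^2 = 6848689 ≡ 3625
2999^1024 ≡ 3625^2 = 13140625 ≡ 1384
1616 = 1024 + 512 + 64 + 16, so 2999^1616 ≡ 1384·3625·849·388 ≡ 285 (mod 3907)
R · y^e mod p:
2568^2 = 6594624 ≡ 3515
2568^4 ≡ 3515^2 = 12355225 ≡ 1291
2568^8 ≡ 1291^2 = 1666681 ≡ 2299
2568^16 ≡ 2299^2 = 5285401 ≡ 3137
2568^32 ≡ 3137^2 = 9840769 ≡ 2943
2568^64 ≡ 2943^2 = 8661249 ≡ 3337
2568^128 ≡ 3337^2 = 11135569 ≡ 619
2568^256 ≡ 619^2 = 383161 ≡ 275
2568^512 ≡ 275^2 = 75625 ≡ 1392
2568^1024 ≡ 1392^2 = 1937664 ≡ 3699
2568^2048 ≡ 3699^2 = 13682601 ≡ 287
2770 = 2048 + 512 + 128 + 64 + 16 + 2, so 2568^2770 ≡ 287·1392·619·3337·3137·3515 ≡ 1218 (mod 3907)
568·1218 = 691824 ≡ 285 (mod 3907)
285 ≡ 285 (mod 3907); signature holds.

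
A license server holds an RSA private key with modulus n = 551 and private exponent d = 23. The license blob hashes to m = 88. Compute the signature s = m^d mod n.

Squares mod 551: m^1≡88, m^2≡30, m^4≡349, m^8≡30, m^16≡349
23 = 16 + 4 + 2 + 1, so m^23 ≡ 349·349·30·88 ≡ 407 (mod 551)

407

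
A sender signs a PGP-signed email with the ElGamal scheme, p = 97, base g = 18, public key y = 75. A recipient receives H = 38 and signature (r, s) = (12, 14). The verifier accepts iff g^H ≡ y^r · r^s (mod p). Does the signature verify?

does not verify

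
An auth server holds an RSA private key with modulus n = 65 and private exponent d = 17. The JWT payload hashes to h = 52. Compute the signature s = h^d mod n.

52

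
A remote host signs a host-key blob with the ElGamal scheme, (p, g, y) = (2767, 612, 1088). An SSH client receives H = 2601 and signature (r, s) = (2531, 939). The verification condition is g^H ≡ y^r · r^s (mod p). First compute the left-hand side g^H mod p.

Squares mod 2767: 612^1≡612, 612^2≡999, 612^4≡1881, 612^8≡1935, 612^16≡474, 612^32≡549, 612^64≡2565, 612^128≡2066, 612^256≡1642, 612^512≡1106, 612^1024≡222, 612^2048≡2245
2601 = 2048 + 512 + 32 + 8 + 1, so 612^2601 ≡ 2245·1106·549·1935·612 ≡ 739 (mod 2767)

739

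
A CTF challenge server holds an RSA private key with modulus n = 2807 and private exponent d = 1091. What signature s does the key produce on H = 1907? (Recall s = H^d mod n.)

Squares mod 2807: H^1≡1907, H^2≡1584, H^4≡2405, H^8≡1605, H^16≡2006, H^32≡1605, H^64≡2006, H^128≡1605, H^256≡2006, H^512≡1605, H^1024≡2006
1091 = 1024 + 64 + 2 + 1, so H^1091 ≡ 2006·2006·1584·1907 ≡ 1559 (mod 2807)

1559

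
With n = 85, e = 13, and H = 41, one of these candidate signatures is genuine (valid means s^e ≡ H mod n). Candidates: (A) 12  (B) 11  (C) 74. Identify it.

Candidate A: Squares mod 85: 12^1≡12, 12^2≡59, 12^4≡81, 12^8≡16; 13 = 8 + 4 + 1, so 12^13 ≡ 16·81·12 ≡ 82 (mod 85)
Candidate B: Squares mod 85: 11^1≡11, 11^2≡36, 11^4≡21, 11^8≡16; 13 = 8 + 4 + 1, so 11^13 ≡ 16·21·11 ≡ 41 (mod 85)
  → matches H = 41
Candidate C: Squares mod 85: 74^1≡74, 74^2≡36, 74^4≡21, 74^8≡16; 13 = 8 + 4 + 1, so 74^13 ≡ 16·21·74 ≡ 44 (mod 85)

B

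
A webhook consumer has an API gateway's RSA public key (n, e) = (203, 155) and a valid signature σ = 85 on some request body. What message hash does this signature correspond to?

σ^2 ≡ 85^2 = 7225 ≡ 120
σ^4 ≡ 120^2 = 14400 ≡ 190
σ^8 ≡ 190^2 = 36100 ≡ 169
σ^16 ≡ 169^2 = 28561 ≡ 141
σ^32 ≡ 141^2 = 19881 ≡ 190
σ^64 ≡ 190^2 = 36100 ≡ 169
σ^128 ≡ 169^2 = 28561 ≡ 141
155 = 128 + 16 + 8 + 2 + 1, so σ^155 ≡ 141·141·169·120·85 ≡ 176 (mod 203)

176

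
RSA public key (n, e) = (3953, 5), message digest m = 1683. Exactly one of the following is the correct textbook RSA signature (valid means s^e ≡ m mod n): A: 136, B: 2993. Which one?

Candidate A: 136^2 = 18496 ≡ 2684; 136^4 ≡ 2684^2 = 7203856 ≡ 1490; 5 = 4 + 1, so 136^5 ≡ 1490·136 ≡ 1037 (mod 3953)
Candidate B: 2993^2 = 8958049 ≡ 551; 2993^4 ≡ 551^2 = 303601 ≡ 3173; 5 = 4 + 1, so 2993^5 ≡ 3173·2993 ≡ 1683 (mod 3953)
  → matches m = 1683

B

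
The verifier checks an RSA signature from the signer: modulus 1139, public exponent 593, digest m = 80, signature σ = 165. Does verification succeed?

passes

Squares mod 1139: σ^1≡165, σ^2≡1028, σ^4≡931, σ^8≡1121, σ^16≡324, σ^32≡188, σ^64≡35, σ^128≡86, σ^256≡562, σ^512≡341
593 = 512 + 64 + 16 + 1, so σ^593 ≡ 341·35·324·165 ≡ 80 (mod 1139)
80 = m, so the signature checks out.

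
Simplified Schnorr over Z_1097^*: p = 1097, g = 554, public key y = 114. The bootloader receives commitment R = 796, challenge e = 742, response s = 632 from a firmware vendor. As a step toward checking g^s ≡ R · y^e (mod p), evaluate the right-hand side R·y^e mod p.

16

114^2 = 12996 ≡ 929
114^4 ≡ 929^2 = 863041 ≡ 799
114^8 ≡ 799^2 = 638401 ≡ 1044
114^16 ≡ 1044^2 = 1089936 ≡ 615
114^32 ≡ 615^2 = 378225 ≡ 857
114^64 ≡ 857^2 = 734449 ≡ 556
114^128 ≡ 556^2 = 309136 ≡ 879
114^256 ≡ 879^2 = 772641 ≡ 353
114^512 ≡ 353^2 = 124609 ≡ 648
742 = 512 + 128 + 64 + 32 + 4 + 2, so 114^742 ≡ 648·879·556·857·799·929 ≡ 430 (mod 1097)
R · y^e ≡ 796·430 = 342280 ≡ 16 (mod 1097)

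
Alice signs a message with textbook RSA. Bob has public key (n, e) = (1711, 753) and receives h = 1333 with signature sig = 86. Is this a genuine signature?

genuine

sig^753 mod 1711 = 1333
1333 = h, so the signature checks out.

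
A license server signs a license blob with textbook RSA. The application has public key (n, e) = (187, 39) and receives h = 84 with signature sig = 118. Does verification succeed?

passes

sig^2 ≡ 118^2 = 13924 ≡ 86
sig^4 ≡ 86^2 = 7396 ≡ 103
sig^8 ≡ 103^2 = 10609 ≡ 137
sig^16 ≡ 137^2 = 18769 ≡ 69
sig^32 ≡ 69^2 = 4761 ≡ 86
39 = 32 + 4 + 2 + 1, so sig^39 ≡ 86·103·86·118 ≡ 84 (mod 187)
sig^39 mod 187 = 84 matches h.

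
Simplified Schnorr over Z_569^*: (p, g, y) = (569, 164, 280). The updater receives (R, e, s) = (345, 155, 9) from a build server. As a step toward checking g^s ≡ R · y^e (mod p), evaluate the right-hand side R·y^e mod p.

364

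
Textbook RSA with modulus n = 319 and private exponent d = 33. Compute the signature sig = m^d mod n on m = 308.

44

m^2 ≡ 308^2 = 94864 ≡ 121
m^4 ≡ 121^2 = 14641 ≡ 286
m^8 ≡ 286^2 = 81796 ≡ 132
m^16 ≡ 132^2 = 17424 ≡ 198
m^32 ≡ 198^2 = 39204 ≡ 286
33 = 32 + 1, so m^33 ≡ 286·308 ≡ 44 (mod 319)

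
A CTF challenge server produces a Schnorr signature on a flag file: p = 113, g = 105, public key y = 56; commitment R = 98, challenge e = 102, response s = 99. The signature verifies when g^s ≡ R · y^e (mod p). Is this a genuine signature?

g^s mod p:
Squares mod 113: 105^1≡105, 105^2≡64, 105^4≡28, 105^8≡106, 105^16≡49, 105^32≡28, 105^64≡106
99 = 64 + 32 + 2 + 1, so 105^99 ≡ 106·28·64·105 ≡ 8 (mod 113)
R · y^e mod p:
Squares mod 113: 56^1≡56, 56^2≡85, 56^4≡106, 56^8≡49, 56^16≡28, 56^32≡106, 56^64≡49
102 = 64 + 32 + 4 + 2, so 56^102 ≡ 49·106·106·85 ≡ 7 (mod 113)
98·7 = 686 ≡ 8 (mod 113)
8 ≡ 8 (mod 113); signature holds.

genuine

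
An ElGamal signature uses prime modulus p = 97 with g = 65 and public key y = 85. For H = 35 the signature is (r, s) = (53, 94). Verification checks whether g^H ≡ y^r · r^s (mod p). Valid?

Left side g^H mod p:
65^35 mod 97 = 31
Right side y^r · r^s mod p:
85^53 mod 97 = 70
53^94 mod 97 = 24
70·24 = 1680 ≡ 31 (mod 97)
31 ≡ 31 (mod 97), so the signature is genuine.

yes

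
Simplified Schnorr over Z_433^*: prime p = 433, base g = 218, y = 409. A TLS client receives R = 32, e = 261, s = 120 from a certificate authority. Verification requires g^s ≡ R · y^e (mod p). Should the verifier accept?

accept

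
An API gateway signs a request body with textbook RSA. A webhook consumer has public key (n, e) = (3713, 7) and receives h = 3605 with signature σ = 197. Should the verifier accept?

reject

σ^2 ≡ 197^2 = 38809 ≡ 1679
σ^4 ≡ 1679^2 = 2819041 ≡ 874
7 = 4 + 2 + 1, so σ^7 ≡ 874·1679·197 ≡ 108 (mod 3713)
σ^7 mod 3713 = 108, but h = 3605.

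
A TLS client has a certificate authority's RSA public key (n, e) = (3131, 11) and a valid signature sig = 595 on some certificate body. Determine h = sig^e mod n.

1328

Squares mod 3131: sig^1≡595, sig^2≡222, sig^4≡2319, sig^8≡1834
11 = 8 + 2 + 1, so sig^11 ≡ 1834·222·595 ≡ 1328 (mod 3131)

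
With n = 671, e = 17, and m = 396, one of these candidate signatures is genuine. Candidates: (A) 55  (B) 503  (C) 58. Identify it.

A

Candidate A: Squares mod 671: 55^1≡55, 55^2≡341, 55^4≡198, 55^8≡286, 55^16≡605; 17 = 16 + 1, so 55^17 ≡ 605·55 ≡ 396 (mod 671)
  → matches m = 396
Candidate B: Squares mod 671: 503^1≡503, 503^2≡42, 503^4≡422, 503^8≡269, 503^16≡564; 17 = 16 + 1, so 503^17 ≡ 564·503 ≡ 530 (mod 671)
Candidate C: Squares mod 671: 58^1≡58, 58^2≡9, 58^4≡81, 58^8≡522, 58^16≡58; 17 = 16 + 1, so 58^17 ≡ 58·58 ≡ 9 (mod 671)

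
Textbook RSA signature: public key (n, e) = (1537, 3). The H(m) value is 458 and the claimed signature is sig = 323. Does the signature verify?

does not verify

Squares mod 1537: sig^1≡323, sig^2≡1350
3 = 2 + 1, so sig^3 ≡ 1350·323 ≡ 1079 (mod 1537)
The recovered value 1079 does not match the digest 458.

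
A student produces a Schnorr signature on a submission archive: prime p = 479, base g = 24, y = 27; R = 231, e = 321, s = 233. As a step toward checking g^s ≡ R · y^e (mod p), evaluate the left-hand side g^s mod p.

24^2 = 576 ≡ 97
24^4 ≡ 97^2 = 9409 ≡ 308
24^8 ≡ 308^2 = 94864 ≡ 22
24^16 ≡ 22^2 = 484 ≡ 5
24^32 ≡ 5^2 = 25
24^64 ≡ 25^2 = 625 ≡ 146
24^128 ≡ 146^2 = 21316 ≡ 240
233 = 128 + 64 + 32 + 8 + 1, so 24^233 ≡ 240·146·25·22·24 ≡ 331 (mod 479)

331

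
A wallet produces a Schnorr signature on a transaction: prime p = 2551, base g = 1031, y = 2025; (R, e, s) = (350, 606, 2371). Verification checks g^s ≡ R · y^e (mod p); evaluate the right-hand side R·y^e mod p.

829

2025^2 = 4100625 ≡ 1168
2025^4 ≡ 1168^2 = 1364224 ≡ 1990
2025^8 ≡ 1990^2 = 3960100 ≡ 948
2025^16 ≡ 948^2 = 898704 ≡ 752
2025^32 ≡ 752^2 = 565504 ≡ 1733
2025^64 ≡ 1733^2 = 3003289 ≡ 762
2025^128 ≡ 762^2 = 580644 ≡ 1567
2025^256 ≡ 1567^2 = 2455489 ≡ 1427
2025^512 ≡ 1427^2 = 2036329 ≡ 631
606 = 512 + 64 + 16 + 8 + 4 + 2, so 2025^606 ≡ 631·762·752·948·1990·1168 ≡ 2342 (mod 2551)
R · y^e ≡ 350·2342 = 819700 ≡ 829 (mod 2551)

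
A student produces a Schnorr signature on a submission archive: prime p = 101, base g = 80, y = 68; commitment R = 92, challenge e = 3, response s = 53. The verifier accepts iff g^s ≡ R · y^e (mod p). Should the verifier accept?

accept

g^s mod p:
Squares mod 101: 80^1≡80, 80^2≡37, 80^4≡56, 80^8≡5, 80^16≡25, 80^32≡19
53 = 32 + 16 + 4 + 1, so 80^53 ≡ 19·25·56·80 ≡ 31 (mod 101)
R · y^e mod p:
Squares mod 101: 68^1≡68, 68^2≡79
3 = 2 + 1, so 68^3 ≡ 79·68 ≡ 19 (mod 101)
92·19 = 1748 ≡ 31 (mod 101)
31 ≡ 31 (mod 101); signature holds.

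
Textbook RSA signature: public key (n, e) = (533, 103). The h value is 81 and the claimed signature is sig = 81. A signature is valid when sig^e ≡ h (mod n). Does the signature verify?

verifies

Squares mod 533: sig^1≡81, sig^2≡165, sig^4≡42, sig^8≡165, sig^16≡42, sig^32≡165, sig^64≡42
103 = 64 + 32 + 4 + 2 + 1, so sig^103 ≡ 42·165·42·165·81 ≡ 81 (mod 533)
Since 81 equals the digest 81, verification succeeds.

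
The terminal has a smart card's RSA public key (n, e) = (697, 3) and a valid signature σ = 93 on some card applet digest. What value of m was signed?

19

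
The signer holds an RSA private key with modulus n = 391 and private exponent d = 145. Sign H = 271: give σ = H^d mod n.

186

H^2 ≡ 271^2 = 73441 ≡ 324
H^4 ≡ 324^2 = 104976 ≡ 188
H^8 ≡ 188^2 = 35344 ≡ 154
H^16 ≡ 154^2 = 23716 ≡ 256
H^32 ≡ 256^2 = 65536 ≡ 239
H^64 ≡ 239^2 = 57121 ≡ 35
H^128 ≡ 35^2 = 1225 ≡ 52
145 = 128 + 16 + 1, so H^145 ≡ 52·256·271 ≡ 186 (mod 391)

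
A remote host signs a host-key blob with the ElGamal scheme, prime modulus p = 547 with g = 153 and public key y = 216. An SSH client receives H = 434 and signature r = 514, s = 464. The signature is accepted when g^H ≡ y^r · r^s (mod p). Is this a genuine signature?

Left side g^H mod p:
153^2 = 23409 ≡ 435
153^4 ≡ 435^2 = 189225 ≡ 510
153^8 ≡ 510^2 = 260100 ≡ 275
153^16 ≡ 275^2 = 75625 ≡ 139
153^32 ≡ 139^2 = 19321 ≡ 176
153^64 ≡ 176^2 = 30976 ≡ 344
153^128 ≡ 344^2 = 118336 ≡ 184
153^256 ≡ 184^2 = 33856 ≡ 489
434 = 256 + 128 + 32 + 16 + 2, so 153^434 ≡ 489·184·176·139·435 ≡ 521 (mod 547)
Right side y^r · r^s mod p:
216^2 = 46656 ≡ 161
216^4 ≡ 161^2 = 25921 ≡ 212
216^8 ≡ 212^2 = 44944 ≡ 90
216^16 ≡ 90^2 = 8100 ≡ 442
216^32 ≡ 442^2 = 195364 ≡ 85
216^64 ≡ 85^2 = 7225 ≡ 114
216^128 ≡ 114^2 = 12996 ≡ 415
216^256 ≡ 415^2 = 172225 ≡ 467
216^512 ≡ 467^2 = 218089 ≡ 383
514 = 512 + 2, so 216^514 ≡ 383·161 ≡ 399 (mod 547)
514^2 = 264196 ≡ 542
514^4 ≡ 542^2 = 293764 ≡ 25
514^8 ≡ 25^2 = 625 ≡ 78
514^16 ≡ 78^2 = 6084 ≡ 67
514^32 ≡ 67^2 = 4489 ≡ 113
514^64 ≡ 113^2 = 12769 ≡ 188
514^128 ≡ 188^2 = 35344 ≡ 336
514^256 ≡ 336^2 = 112896 ≡ 214
464 = 256 + 128 + 64 + 16, so 514^464 ≡ 214·336·188·67 ≡ 423 (mod 547)
399·423 = 168777 ≡ 301 (mod 547)
521 ≠ 301, so verification fails.

forged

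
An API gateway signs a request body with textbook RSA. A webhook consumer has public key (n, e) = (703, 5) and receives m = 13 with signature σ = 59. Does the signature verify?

verifies

σ^2 ≡ 59^2 = 3481 ≡ 669
σ^4 ≡ 669^2 = 447561 ≡ 453
5 = 4 + 1, so σ^5 ≡ 453·59 ≡ 13 (mod 703)
Since 13 equals the digest 13, verification succeeds.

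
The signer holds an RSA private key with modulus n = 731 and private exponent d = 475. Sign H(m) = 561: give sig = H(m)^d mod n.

323

(H(m))^2 ≡ 561^2 = 314721 ≡ 391
(H(m))^4 ≡ 391^2 = 152881 ≡ 102
(H(m))^8 ≡ 102^2 = 10404 ≡ 170
(H(m))^16 ≡ 170^2 = 28900 ≡ 391
(H(m))^32 ≡ 391^2 = 152881 ≡ 102
(H(m))^64 ≡ 102^2 = 10404 ≡ 170
(H(m))^128 ≡ 170^2 = 28900 ≡ 391
(H(m))^256 ≡ 391^2 = 152881 ≡ 102
475 = 256 + 128 + 64 + 16 + 8 + 2 + 1, so (H(m))^475 ≡ 102·391·170·391·170·391·561 ≡ 323 (mod 731)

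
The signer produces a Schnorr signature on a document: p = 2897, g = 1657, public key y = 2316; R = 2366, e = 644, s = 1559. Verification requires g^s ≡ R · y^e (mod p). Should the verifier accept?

reject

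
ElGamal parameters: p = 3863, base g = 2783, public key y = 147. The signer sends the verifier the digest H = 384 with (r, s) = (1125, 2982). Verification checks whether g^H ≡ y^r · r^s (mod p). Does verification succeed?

fails

Left side g^H mod p:
Squares mod 3863: 2783^1≡2783, 2783^2≡3637, 2783^4≡857, 2783^8≡479, 2783^16≡1524, 2783^32≡913, 2783^64≡3024, 2783^128≡855, 2783^256≡918
384 = 256 + 128, so 2783^384 ≡ 918·855 ≡ 701 (mod 3863)
Right side y^r · r^s mod p:
Squares mod 3863: 147^1≡147, 147^2≡2294, 147^4≡1030, 147^8≡2438, 147^16≡2550, 147^32≡1071, 147^64≡3593, 147^128≡3366, 147^256≡3640, 147^512≡3373, 147^1024≡594
1125 = 1024 + 64 + 32 + 4 + 1, so 147^1125 ≡ 594·3593·1071·1030·147 ≡ 1267 (mod 3863)
Squares mod 3863: 1125^1≡1125, 1125^2≡2424, 1125^4≡153, 1125^8≡231, 1125^16≡3142, 1125^32≡2199, 1125^64≡2988, 1125^128≡751, 1125^256≡3, 1125^512≡9, 1125^1024≡81, 1125^2048≡2698
2982 = 2048 + 512 + 256 + 128 + 32 + 4 + 2, so 1125^2982 ≡ 2698·9·3·751·2199·153·2424 ≡ 1995 (mod 3863)
1267·1995 = 2527665 ≡ 1263 (mod 3863)
701 ≠ 1263, so verification fails.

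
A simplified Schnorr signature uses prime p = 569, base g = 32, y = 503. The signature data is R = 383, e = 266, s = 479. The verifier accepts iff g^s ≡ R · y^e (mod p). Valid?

yes

g^s mod p:
32^2 = 1024 ≡ 455
32^4 ≡ 455^2 = 207025 ≡ 478
32^8 ≡ 478^2 = 228484 ≡ 315
32^16 ≡ 315^2 = 99225 ≡ 219
32^32 ≡ 219^2 = 47961 ≡ 165
32^64 ≡ 165^2 = 27225 ≡ 482
32^128 ≡ 482^2 = 232324 ≡ 172
32^256 ≡ 172^2 = 29584 ≡ 565
479 = 256 + 128 + 64 + 16 + 8 + 4 + 2 + 1, so 32^479 ≡ 565·172·482·219·315·478·455·32 ≡ 519 (mod 569)
R · y^e mod p:
503^2 = 253009 ≡ 373
503^4 ≡ 373^2 = 139129 ≡ 293
503^8 ≡ 293^2 = 85849 ≡ 499
503^16 ≡ 499^2 = 249001 ≡ 348
503^32 ≡ 348^2 = 121104 ≡ 476
503^64 ≡ 476^2 = 226576 ≡ 114
503^128 ≡ 114^2 = 12996 ≡ 478
503^256 ≡ 478^2 = 228484 ≡ 315
266 = 256 + 8 + 2, so 503^266 ≡ 315·499·373 ≡ 245 (mod 569)
383·245 = 93835 ≡ 519 (mod 569)
519 ≡ 519 (mod 569); signature holds.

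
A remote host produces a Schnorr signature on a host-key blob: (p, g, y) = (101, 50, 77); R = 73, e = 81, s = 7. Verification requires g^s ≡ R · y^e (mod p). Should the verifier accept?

accept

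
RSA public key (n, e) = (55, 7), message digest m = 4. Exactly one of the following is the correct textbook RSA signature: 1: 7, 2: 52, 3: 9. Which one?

Candidate 1: Squares mod 55: 7^1≡7, 7^2≡49, 7^4≡36; 7 = 4 + 2 + 1, so 7^7 ≡ 36·49·7 ≡ 28 (mod 55)
Candidate 2: Squares mod 55: 52^1≡52, 52^2≡9, 52^4≡26; 7 = 4 + 2 + 1, so 52^7 ≡ 26·9·52 ≡ 13 (mod 55)
Candidate 3: Squares mod 55: 9^1≡9, 9^2≡26, 9^4≡16; 7 = 4 + 2 + 1, so 9^7 ≡ 16·26·9 ≡ 4 (mod 55)
  → matches m = 4

3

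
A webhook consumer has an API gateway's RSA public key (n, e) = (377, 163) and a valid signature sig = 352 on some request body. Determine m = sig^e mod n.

sig^2 ≡ 352^2 = 123904 ≡ 248
sig^4 ≡ 248^2 = 61504 ≡ 53
sig^8 ≡ 53^2 = 2809 ≡ 170
sig^16 ≡ 170^2 = 28900 ≡ 248
sig^32 ≡ 248^2 = 61504 ≡ 53
sig^64 ≡ 53^2 = 2809 ≡ 170
sig^128 ≡ 170^2 = 28900 ≡ 248
163 = 128 + 32 + 2 + 1, so sig^163 ≡ 248·53·248·352 ≡ 274 (mod 377)

274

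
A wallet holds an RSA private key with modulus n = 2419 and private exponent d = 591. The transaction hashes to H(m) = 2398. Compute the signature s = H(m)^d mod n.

(H(m))^591 mod 2419 = 2112

2112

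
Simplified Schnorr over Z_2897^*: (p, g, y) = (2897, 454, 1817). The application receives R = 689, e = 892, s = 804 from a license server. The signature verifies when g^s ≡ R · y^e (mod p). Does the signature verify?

g^s mod p:
454^2 = 206116 ≡ 429
454^4 ≡ 429^2 = 184041 ≡ 1530
454^8 ≡ 1530^2 = 2340900 ≡ 124
454^16 ≡ 124^2 = 15376 ≡ 891
454^32 ≡ 891^2 = 793881 ≡ 103
454^64 ≡ 103^2 = 10609 ≡ 1918
454^128 ≡ 1918^2 = 3678724 ≡ 2431
454^256 ≡ 2431^2 = 5909761 ≡ 2778
454^512 ≡ 2778^2 = 7717284 ≡ 2573
804 = 512 + 256 + 32 + 4, so 454^804 ≡ 2573·2778·103·1530 ≡ 2605 (mod 2897)
R · y^e mod p:
1817^2 = 3301489 ≡ 1806
1817^4 ≡ 1806^2 = 3261636 ≡ 2511
1817^8 ≡ 2511^2 = 6305121 ≡ 1249
1817^16 ≡ 1249^2 = 1560001 ≡ 1415
1817^32 ≡ 1415^2 = 2002225 ≡ 398
1817^64 ≡ 398^2 = 158404 ≡ 1966
1817^128 ≡ 1966^2 = 3865156 ≡ 558
1817^256 ≡ 558^2 = 311364 ≡ 1385
1817^512 ≡ 1385^2 = 1918225 ≡ 411
892 = 512 + 256 + 64 + 32 + 16 + 8 + 4, so 1817^892 ≡ 411·1385·1966·398·1415·1249·2511 ≡ 960 (mod 2897)
689·960 = 661440 ≡ 924 (mod 2897)
2605 ≠ 924; the check fails.

does not verify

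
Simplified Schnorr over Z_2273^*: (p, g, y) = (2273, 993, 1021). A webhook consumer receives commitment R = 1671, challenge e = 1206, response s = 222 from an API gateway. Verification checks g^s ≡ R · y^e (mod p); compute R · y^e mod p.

1021^2 = 1042441 ≡ 1407
1021^4 ≡ 1407^2 = 1979649 ≡ 2139
1021^8 ≡ 2139^2 = 4575321 ≡ 2045
1021^16 ≡ 2045^2 = 4182025 ≡ 1978
1021^32 ≡ 1978^2 = 3912484 ≡ 651
1021^64 ≡ 651^2 = 423801 ≡ 1023
1021^128 ≡ 1023^2 = 1046529 ≡ 949
1021^256 ≡ 949^2 = 900601 ≡ 493
1021^512 ≡ 493^2 = 243049 ≡ 2111
1021^1024 ≡ 2111^2 = 4456321 ≡ 1241
1206 = 1024 + 128 + 32 + 16 + 4 + 2, so 1021^1206 ≡ 1241·949·651·1978·2139·1407 ≡ 1232 (mod 2273)
R · y^e ≡ 1671·1232 = 2058672 ≡ 1607 (mod 2273)

1607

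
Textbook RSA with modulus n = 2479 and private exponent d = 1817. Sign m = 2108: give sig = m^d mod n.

1183

Squares mod 2479: m^1≡2108, m^2≡1296, m^4≡1333, m^8≡1925, m^16≡1999, m^32≡2332, m^64≡1777, m^128≡1962, m^256≡2036, m^512≡408, m^1024≡371
1817 = 1024 + 512 + 256 + 16 + 8 + 1, so m^1817 ≡ 371·408·2036·1999·1925·2108 ≡ 1183 (mod 2479)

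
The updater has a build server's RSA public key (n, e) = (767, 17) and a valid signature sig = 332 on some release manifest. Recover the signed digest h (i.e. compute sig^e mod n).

sig^2 ≡ 332^2 = 110224 ≡ 543
sig^4 ≡ 543^2 = 294849 ≡ 321
sig^8 ≡ 321^2 = 103041 ≡ 263
sig^16 ≡ 263^2 = 69169 ≡ 139
17 = 16 + 1, so sig^17 ≡ 139·332 ≡ 128 (mod 767)

128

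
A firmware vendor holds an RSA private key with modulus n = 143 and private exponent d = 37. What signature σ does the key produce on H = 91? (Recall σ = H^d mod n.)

Squares mod 143: H^1≡91, H^2≡130, H^4≡26, H^8≡104, H^16≡91, H^32≡130
37 = 32 + 4 + 1, so H^37 ≡ 130·26·91 ≡ 130 (mod 143)

130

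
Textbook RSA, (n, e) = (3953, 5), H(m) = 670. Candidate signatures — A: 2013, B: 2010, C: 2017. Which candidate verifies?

Candidate A: Squares mod 3953: 2013^1≡2013, 2013^2≡344, 2013^4≡3699; 5 = 4 + 1, so 2013^5 ≡ 3699·2013 ≡ 2588 (mod 3953)
Candidate B: Squares mod 3953: 2010^1≡2010, 2010^2≡134, 2010^4≡2144; 5 = 4 + 1, so 2010^5 ≡ 2144·2010 ≡ 670 (mod 3953)
  → matches H(m) = 670
Candidate C: Squares mod 3953: 2017^1≡2017, 2017^2≡652, 2017^4≡2133; 5 = 4 + 1, so 2017^5 ≡ 2133·2017 ≡ 1397 (mod 3953)

B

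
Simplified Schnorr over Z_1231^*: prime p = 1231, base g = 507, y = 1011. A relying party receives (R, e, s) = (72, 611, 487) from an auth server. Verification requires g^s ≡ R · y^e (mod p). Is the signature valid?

valid

g^s mod p:
Squares mod 1231: 507^1≡507, 507^2≡1001, 507^4≡1198, 507^8≡1089, 507^16≡468, 507^32≡1137, 507^64≡219, 507^128≡1183, 507^256≡1073
487 = 256 + 128 + 64 + 32 + 4 + 2 + 1, so 507^487 ≡ 1073·1183·219·1137·1198·1001·507 ≡ 436 (mod 1231)
R · y^e mod p:
Squares mod 1231: 1011^1≡1011, 1011^2≡391, 1011^4≡237, 1011^8≡774, 1011^16≡810, 1011^32≡1208, 1011^64≡529, 1011^128≡404, 1011^256≡724, 1011^512≡1001
611 = 512 + 64 + 32 + 2 + 1, so 1011^611 ≡ 1001·529·1208·391·1011 ≡ 348 (mod 1231)
72·348 = 25056 ≡ 436 (mod 1231)
436 ≡ 436 (mod 1231); signature holds.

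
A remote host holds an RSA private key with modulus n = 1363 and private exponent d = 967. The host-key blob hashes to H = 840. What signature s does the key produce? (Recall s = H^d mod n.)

840

H^967 mod 1363 = 840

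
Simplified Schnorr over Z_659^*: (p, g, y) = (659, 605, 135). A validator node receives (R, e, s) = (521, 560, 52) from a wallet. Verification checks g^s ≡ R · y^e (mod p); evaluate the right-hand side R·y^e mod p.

255

Squares mod 659: 135^1≡135, 135^2≡432, 135^4≡127, 135^8≡313, 135^16≡437, 135^32≡518, 135^64≡111, 135^128≡459, 135^256≡460, 135^512≡61
560 = 512 + 32 + 16, so 135^560 ≡ 61·518·437 ≡ 299 (mod 659)
R · y^e ≡ 521·299 = 155779 ≡ 255 (mod 659)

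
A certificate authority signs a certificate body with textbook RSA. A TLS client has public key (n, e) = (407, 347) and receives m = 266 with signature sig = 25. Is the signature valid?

sig^2 ≡ 25^2 = 625 ≡ 218
sig^4 ≡ 218^2 = 47524 ≡ 312
sig^8 ≡ 312^2 = 97344 ≡ 71
sig^16 ≡ 71^2 = 5041 ≡ 157
sig^32 ≡ 157^2 = 24649 ≡ 229
sig^64 ≡ 229^2 = 52441 ≡ 345
sig^128 ≡ 345^2 = 119025 ≡ 181
sig^256 ≡ 181^2 = 32761 ≡ 201
347 = 256 + 64 + 16 + 8 + 2 + 1, so sig^347 ≡ 201·345·157·71·218·25 ≡ 141 (mod 407)
sig^347 mod 407 = 141, but m = 266.

invalid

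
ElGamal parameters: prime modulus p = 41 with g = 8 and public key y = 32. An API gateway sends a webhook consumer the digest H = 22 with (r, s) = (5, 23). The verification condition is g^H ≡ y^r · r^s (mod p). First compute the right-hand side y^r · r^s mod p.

23

32^2 = 1024 ≡ 40
32^4 ≡ 40^2 = 1600 ≡ 1
5 = 4 + 1, so 32^5 ≡ 1·32 ≡ 32 (mod 41)
5^2 = 25
5^4 ≡ 25^2 = 625 ≡ 10
5^8 ≡ 10^2 = 100 ≡ 18
5^16 ≡ 18^2 = 324 ≡ 37
23 = 16 + 4 + 2 + 1, so 5^23 ≡ 37·10·25·5 ≡ 2 (mod 41)
y^r · r^s ≡ 32·2 = 64 ≡ 23 (mod 41)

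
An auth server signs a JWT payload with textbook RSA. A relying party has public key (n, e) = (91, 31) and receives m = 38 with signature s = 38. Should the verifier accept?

accept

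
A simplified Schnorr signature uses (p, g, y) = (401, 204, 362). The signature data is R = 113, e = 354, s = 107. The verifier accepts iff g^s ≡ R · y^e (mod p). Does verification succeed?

fails

g^s mod p:
204^2 = 41616 ≡ 313
204^4 ≡ 313^2 = 97969 ≡ 125
204^8 ≡ 125^2 = 15625 ≡ 387
204^16 ≡ 387^2 = 149769 ≡ 196
204^32 ≡ 196^2 = 38416 ≡ 321
204^64 ≡ 321^2 = 103041 ≡ 385
107 = 64 + 32 + 8 + 2 + 1, so 204^107 ≡ 385·321·387·313·204 ≡ 397 (mod 401)
R · y^e mod p:
362^2 = 131044 ≡ 318
362^4 ≡ 318^2 = 101124 ≡ 72
362^8 ≡ 72^2 = 5184 ≡ 372
362^16 ≡ 372^2 = 138384 ≡ 39
362^32 ≡ 39^2 = 1521 ≡ 318
362^64 ≡ 318^2 = 101124 ≡ 72
362^128 ≡ 72^2 = 5184 ≡ 372
362^256 ≡ 372^2 = 138384 ≡ 39
354 = 256 + 64 + 32 + 2, so 362^354 ≡ 39·72·318·318 ≡ 72 (mod 401)
113·72 = 8136 ≡ 116 (mod 401)
397 ≠ 116; the check fails.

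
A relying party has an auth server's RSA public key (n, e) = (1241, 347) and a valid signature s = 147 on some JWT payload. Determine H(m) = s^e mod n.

658

Squares mod 1241: s^1≡147, s^2≡512, s^4≡293, s^8≡220, s^16≡1, s^32≡1, s^64≡1, s^128≡1, s^256≡1
347 = 256 + 64 + 16 + 8 + 2 + 1, so s^347 ≡ 1·1·1·220·512·147 ≡ 658 (mod 1241)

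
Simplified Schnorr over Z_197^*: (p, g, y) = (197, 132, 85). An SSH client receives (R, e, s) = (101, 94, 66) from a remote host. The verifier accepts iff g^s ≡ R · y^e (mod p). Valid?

yes

g^s mod p:
132^2 = 17424 ≡ 88
132^4 ≡ 88^2 = 7744 ≡ 61
132^8 ≡ 61^2 = 3721 ≡ 175
132^16 ≡ 175^2 = 30625 ≡ 90
132^32 ≡ 90^2 = 8100 ≡ 23
132^64 ≡ 23^2 = 529 ≡ 135
66 = 64 + 2, so 132^66 ≡ 135·88 ≡ 60 (mod 197)
R · y^e mod p:
85^2 = 7225 ≡ 133
85^4 ≡ 133^2 = 17689 ≡ 156
85^8 ≡ 156^2 = 24336 ≡ 105
85^16 ≡ 105^2 = 11025 ≡ 190
85^32 ≡ 190^2 = 36100 ≡ 49
85^64 ≡ 49^2 = 2401 ≡ 37
94 = 64 + 16 + 8 + 4 + 2, so 85^94 ≡ 37·190·105·156·133 ≡ 24 (mod 197)
101·24 = 2424 ≡ 60 (mod 197)
60 ≡ 60 (mod 197); signature holds.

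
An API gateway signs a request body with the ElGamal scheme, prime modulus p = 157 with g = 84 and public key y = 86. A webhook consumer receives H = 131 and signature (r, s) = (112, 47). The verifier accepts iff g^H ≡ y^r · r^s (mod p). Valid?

no

Left side g^H mod p:
84^2 = 7056 ≡ 148
84^4 ≡ 148^2 = 21904 ≡ 81
84^8 ≡ 81^2 = 6561 ≡ 124
84^16 ≡ 124^2 = 15376 ≡ 147
84^32 ≡ 147^2 = 21609 ≡ 100
84^64 ≡ 100^2 = 10000 ≡ 109
84^128 ≡ 109^2 = 11881 ≡ 106
131 = 128 + 2 + 1, so 84^131 ≡ 106·148·84 ≡ 91 (mod 157)
Right side y^r · r^s mod p:
86^2 = 7396 ≡ 17
86^4 ≡ 17^2 = 289 ≡ 132
86^8 ≡ 132^2 = 17424 ≡ 154
86^16 ≡ 154^2 = 23716 ≡ 9
86^32 ≡ 9^2 = 81
86^64 ≡ 81^2 = 6561 ≡ 124
112 = 64 + 32 + 16, so 86^112 ≡ 124·81·9 ≡ 121 (mod 157)
112^2 = 12544 ≡ 141
112^4 ≡ 141^2 = 19881 ≡ 99
112^8 ≡ 99^2 = 9801 ≡ 67
112^16 ≡ 67^2 = 4489 ≡ 93
112^32 ≡ 93^2 = 8649 ≡ 14
47 = 32 + 8 + 4 + 2 + 1, so 112^47 ≡ 14·67·99·141·112 ≡ 149 (mod 157)
121·149 = 18029 ≡ 131 (mod 157)
91 ≠ 131, so verification fails.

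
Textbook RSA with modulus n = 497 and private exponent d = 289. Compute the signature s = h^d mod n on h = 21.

42

Squares mod 497: h^1≡21, h^2≡441, h^4≡154, h^8≡357, h^16≡217, h^32≡371, h^64≡469, h^128≡287, h^256≡364
289 = 256 + 32 + 1, so h^289 ≡ 364·371·21 ≡ 42 (mod 497)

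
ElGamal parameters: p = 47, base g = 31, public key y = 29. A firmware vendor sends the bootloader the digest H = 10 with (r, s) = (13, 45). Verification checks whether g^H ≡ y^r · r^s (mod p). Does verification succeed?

Left side g^H mod p:
Squares mod 47: 31^1≡31, 31^2≡21, 31^4≡18, 31^8≡42
10 = 8 + 2, so 31^10 ≡ 42·21 ≡ 36 (mod 47)
Right side y^r · r^s mod p:
Squares mod 47: 29^1≡29, 29^2≡42, 29^4≡25, 29^8≡14
13 = 8 + 4 + 1, so 29^13 ≡ 14·25·29 ≡ 45 (mod 47)
Squares mod 47: 13^1≡13, 13^2≡28, 13^4≡32, 13^8≡37, 13^16≡6, 13^32≡36
45 = 32 + 8 + 4 + 1, so 13^45 ≡ 36·37·32·13 ≡ 29 (mod 47)
45·29 = 1305 ≡ 36 (mod 47)
36 ≡ 36 (mod 47), so the signature is genuine.

passes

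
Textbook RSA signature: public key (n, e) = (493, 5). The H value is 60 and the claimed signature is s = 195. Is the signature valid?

s^2 ≡ 195^2 = 38025 ≡ 64
s^4 ≡ 64^2 = 4096 ≡ 152
5 = 4 + 1, so s^5 ≡ 152·195 ≡ 60 (mod 493)
Since 60 equals the digest 60, verification succeeds.

valid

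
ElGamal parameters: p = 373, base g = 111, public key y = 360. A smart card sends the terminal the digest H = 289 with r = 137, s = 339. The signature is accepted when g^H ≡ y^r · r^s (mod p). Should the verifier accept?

reject

Left side g^H mod p:
111^2 = 12321 ≡ 12
111^4 ≡ 12^2 = 144
111^8 ≡ 144^2 = 20736 ≡ 221
111^16 ≡ 221^2 = 48841 ≡ 351
111^32 ≡ 351^2 = 123201 ≡ 111
111^64 ≡ 111^2 = 12321 ≡ 12
111^128 ≡ 12^2 = 144
111^256 ≡ 144^2 = 20736 ≡ 221
289 = 256 + 32 + 1, so 111^289 ≡ 221·111·111 ≡ 41 (mod 373)
Right side y^r · r^s mod p:
360^2 = 129600 ≡ 169
360^4 ≡ 169^2 = 28561 ≡ 213
360^8 ≡ 213^2 = 45369 ≡ 236
360^16 ≡ 236^2 = 55696 ≡ 119
360^32 ≡ 119^2 = 14161 ≡ 360
360^64 ≡ 360^2 = 129600 ≡ 169
360^128 ≡ 169^2 = 28561 ≡ 213
137 = 128 + 8 + 1, so 360^137 ≡ 213·236·360 ≡ 12 (mod 373)
137^2 = 18769 ≡ 119
137^4 ≡ 119^2 = 14161 ≡ 360
137^8 ≡ 360^2 = 129600 ≡ 169
137^16 ≡ 169^2 = 28561 ≡ 213
137^32 ≡ 213^2 = 45369 ≡ 236
137^64 ≡ 236^2 = 55696 ≡ 119
137^128 ≡ 119^2 = 14161 ≡ 360
137^256 ≡ 360^2 = 129600 ≡ 169
339 = 256 + 64 + 16 + 2 + 1, so 137^339 ≡ 169·119·213·119·137 ≡ 210 (mod 373)
12·210 = 2520 ≡ 282 (mod 373)
41 ≠ 282, so verification fails.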